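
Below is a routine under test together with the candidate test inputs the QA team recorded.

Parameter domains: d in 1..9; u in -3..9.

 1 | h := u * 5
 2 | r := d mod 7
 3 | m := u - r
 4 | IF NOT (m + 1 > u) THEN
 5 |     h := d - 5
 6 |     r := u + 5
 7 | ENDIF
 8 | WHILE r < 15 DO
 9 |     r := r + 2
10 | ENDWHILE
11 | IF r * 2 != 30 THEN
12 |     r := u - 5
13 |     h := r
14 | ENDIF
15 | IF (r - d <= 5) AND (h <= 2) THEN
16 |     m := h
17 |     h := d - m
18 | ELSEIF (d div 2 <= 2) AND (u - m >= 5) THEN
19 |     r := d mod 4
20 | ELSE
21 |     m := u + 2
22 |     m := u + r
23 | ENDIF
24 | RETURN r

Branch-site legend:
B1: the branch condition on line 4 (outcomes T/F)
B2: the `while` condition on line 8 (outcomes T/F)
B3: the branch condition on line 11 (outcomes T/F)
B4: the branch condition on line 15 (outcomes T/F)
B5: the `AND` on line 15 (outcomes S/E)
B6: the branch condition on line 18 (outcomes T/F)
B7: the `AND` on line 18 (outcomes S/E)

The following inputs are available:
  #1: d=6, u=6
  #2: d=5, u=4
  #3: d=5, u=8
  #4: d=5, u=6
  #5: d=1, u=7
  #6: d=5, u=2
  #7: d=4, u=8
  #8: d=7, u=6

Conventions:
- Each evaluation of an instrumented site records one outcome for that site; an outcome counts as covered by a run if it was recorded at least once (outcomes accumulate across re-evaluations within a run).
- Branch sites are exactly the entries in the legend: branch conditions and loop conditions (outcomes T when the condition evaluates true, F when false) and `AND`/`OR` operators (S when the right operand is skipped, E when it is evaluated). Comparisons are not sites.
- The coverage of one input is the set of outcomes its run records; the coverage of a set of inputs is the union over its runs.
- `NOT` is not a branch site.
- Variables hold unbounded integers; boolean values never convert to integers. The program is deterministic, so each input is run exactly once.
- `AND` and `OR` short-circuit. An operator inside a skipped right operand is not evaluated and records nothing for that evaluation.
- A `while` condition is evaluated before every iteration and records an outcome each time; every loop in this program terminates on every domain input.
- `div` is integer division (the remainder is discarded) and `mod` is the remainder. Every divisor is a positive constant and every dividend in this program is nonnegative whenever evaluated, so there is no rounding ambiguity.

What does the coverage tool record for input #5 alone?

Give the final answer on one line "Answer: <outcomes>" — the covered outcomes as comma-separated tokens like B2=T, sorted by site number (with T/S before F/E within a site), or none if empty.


Running input #5 (d=1, u=7), event by event:
  B1->T, B2->T, B2->T, B2->F, B3->T, B5->E, B4->T
distinct outcomes covered: B1=T, B2=T, B2=F, B3=T, B4=T, B5=E
Answer: B1=T, B2=T, B2=F, B3=T, B4=T, B5=E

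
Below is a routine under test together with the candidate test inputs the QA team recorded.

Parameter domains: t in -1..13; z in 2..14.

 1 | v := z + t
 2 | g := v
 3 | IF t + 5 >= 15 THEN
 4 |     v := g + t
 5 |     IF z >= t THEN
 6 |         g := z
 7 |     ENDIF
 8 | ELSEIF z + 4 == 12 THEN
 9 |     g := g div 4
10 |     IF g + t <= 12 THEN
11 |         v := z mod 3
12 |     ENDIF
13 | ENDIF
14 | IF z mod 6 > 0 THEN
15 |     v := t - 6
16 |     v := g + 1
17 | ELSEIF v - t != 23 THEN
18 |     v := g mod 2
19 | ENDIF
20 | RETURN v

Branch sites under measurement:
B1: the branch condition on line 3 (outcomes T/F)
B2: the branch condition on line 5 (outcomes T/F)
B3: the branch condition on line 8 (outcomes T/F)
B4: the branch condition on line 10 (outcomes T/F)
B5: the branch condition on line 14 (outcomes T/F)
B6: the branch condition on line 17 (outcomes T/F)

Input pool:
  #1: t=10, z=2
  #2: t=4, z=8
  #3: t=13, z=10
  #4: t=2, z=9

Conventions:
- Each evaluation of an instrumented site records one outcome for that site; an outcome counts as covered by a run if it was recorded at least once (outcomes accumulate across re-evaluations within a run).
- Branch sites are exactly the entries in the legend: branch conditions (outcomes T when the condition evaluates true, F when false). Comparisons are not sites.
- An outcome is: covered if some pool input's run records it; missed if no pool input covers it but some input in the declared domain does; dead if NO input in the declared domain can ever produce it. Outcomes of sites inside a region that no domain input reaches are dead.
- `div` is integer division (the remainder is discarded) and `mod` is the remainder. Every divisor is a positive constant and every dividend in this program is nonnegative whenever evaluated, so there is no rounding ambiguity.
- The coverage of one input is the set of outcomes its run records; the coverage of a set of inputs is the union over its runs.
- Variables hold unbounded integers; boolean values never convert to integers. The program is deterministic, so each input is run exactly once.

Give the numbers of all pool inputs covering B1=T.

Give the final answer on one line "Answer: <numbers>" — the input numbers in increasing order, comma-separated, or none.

input #1 (t=10, z=2): covers B1=T
input #2 (t=4, z=8): misses B1=T
input #3 (t=13, z=10): covers B1=T
input #4 (t=2, z=9): misses B1=T

Answer: 1, 3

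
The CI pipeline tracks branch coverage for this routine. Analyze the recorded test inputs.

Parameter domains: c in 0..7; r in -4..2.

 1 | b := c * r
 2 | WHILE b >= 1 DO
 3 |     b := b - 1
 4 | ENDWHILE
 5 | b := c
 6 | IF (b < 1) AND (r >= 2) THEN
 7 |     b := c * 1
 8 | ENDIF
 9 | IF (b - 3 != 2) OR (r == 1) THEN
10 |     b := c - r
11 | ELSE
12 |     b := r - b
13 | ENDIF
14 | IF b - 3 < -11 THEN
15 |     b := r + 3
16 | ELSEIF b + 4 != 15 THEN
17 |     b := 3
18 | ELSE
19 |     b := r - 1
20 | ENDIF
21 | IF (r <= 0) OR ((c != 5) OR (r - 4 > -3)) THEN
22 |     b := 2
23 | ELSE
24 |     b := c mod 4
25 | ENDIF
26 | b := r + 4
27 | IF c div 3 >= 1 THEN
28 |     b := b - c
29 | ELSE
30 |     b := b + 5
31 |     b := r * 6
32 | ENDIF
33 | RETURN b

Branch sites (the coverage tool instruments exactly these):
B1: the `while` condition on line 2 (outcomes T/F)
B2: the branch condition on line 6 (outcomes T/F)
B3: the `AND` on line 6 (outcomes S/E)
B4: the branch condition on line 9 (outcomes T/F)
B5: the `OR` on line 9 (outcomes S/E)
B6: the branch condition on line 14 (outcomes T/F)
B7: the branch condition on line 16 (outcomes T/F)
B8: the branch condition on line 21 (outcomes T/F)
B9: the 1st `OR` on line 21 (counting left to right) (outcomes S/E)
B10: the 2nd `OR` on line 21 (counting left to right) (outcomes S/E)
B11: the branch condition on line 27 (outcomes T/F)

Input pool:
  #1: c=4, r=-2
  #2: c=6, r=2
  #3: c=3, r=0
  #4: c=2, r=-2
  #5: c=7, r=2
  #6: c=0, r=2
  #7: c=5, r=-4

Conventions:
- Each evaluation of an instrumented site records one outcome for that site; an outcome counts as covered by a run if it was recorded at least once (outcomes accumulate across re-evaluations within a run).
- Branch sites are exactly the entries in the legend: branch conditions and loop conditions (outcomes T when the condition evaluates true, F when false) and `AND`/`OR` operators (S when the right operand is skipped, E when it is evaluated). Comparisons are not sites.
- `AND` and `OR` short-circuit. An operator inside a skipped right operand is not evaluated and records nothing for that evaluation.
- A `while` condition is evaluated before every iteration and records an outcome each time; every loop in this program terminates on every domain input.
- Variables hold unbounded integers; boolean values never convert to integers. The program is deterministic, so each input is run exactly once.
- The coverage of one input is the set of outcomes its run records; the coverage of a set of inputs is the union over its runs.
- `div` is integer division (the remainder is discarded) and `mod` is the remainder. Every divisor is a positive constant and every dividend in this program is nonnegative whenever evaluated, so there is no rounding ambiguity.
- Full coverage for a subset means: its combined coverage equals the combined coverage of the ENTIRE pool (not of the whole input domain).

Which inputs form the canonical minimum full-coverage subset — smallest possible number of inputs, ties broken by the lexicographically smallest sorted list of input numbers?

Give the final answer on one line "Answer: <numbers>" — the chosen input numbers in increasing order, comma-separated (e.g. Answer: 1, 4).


run #1 (c=4, r=-2) runs B1->F, B3->S, B2->F, B5->S, B4->T, B6->F, B7->T, B9->S, B8->T, B11->T; records B1=F, B2=F, B3=S, B4=T, B5=S, B6=F, B7=T, B8=T, B9=S, B11=T
run #2 (c=6, r=2) runs B1->T, B1->T, B1->T, B1->T, B1->T, B1->T, B1->T, B1->T, B1->T, B1->T, B1->T, B1->T, B1->F, B3->S, ...; records B1=T, B1=F, B2=F, B3=S, B4=T, B5=S, B6=F, B7=T, B8=T, B9=E, B10=S, B11=T
run #3 (c=3, r=0) runs B1->F, B3->S, B2->F, B5->S, B4->T, B6->F, B7->T, B9->S, B8->T, B11->T; records B1=F, B2=F, B3=S, B4=T, B5=S, B6=F, B7=T, B8=T, B9=S, B11=T
run #4 (c=2, r=-2) runs B1->F, B3->S, B2->F, B5->S, B4->T, B6->F, B7->T, B9->S, B8->T, B11->F; records B1=F, B2=F, B3=S, B4=T, B5=S, B6=F, B7=T, B8=T, B9=S, B11=F
run #5 (c=7, r=2) runs B1->T, B1->T, B1->T, B1->T, B1->T, B1->T, B1->T, B1->T, B1->T, B1->T, B1->T, B1->T, B1->T, B1->T, ...; records B1=T, B1=F, B2=F, B3=S, B4=T, B5=S, B6=F, B7=T, B8=T, B9=E, B10=S, B11=T
run #6 (c=0, r=2) runs B1->F, B3->E, B2->T, B5->S, B4->T, B6->F, B7->T, B9->E, B10->S, B8->T, B11->F; records B1=F, B2=T, B3=E, B4=T, B5=S, B6=F, B7=T, B8=T, B9=E, B10=S, B11=F
run #7 (c=5, r=-4) runs B1->F, B3->S, B2->F, B5->E, B4->F, B6->T, B9->S, B8->T, B11->T; records B1=F, B2=F, B3=S, B4=F, B5=E, B6=T, B8=T, B9=S, B11=T
together the pool reaches 19 outcomes: B1=T, B1=F, B2=T, B2=F, B3=S, B3=E, B4=T, B4=F, B5=S, B5=E, B6=T, B6=F, B7=T, B8=T, B9=S, B9=E, B10=S, B11=T, B11=F
no size-1 subset reaches all 19 outcomes (best union: 12/19)
no size-2 subset reaches all 19 outcomes (best union: 18/19)
inputs {2, 6, 7} (size 3) cover everything; no size-3 subset with a lexicographically smaller index list covers all 19
Answer: 2, 6, 7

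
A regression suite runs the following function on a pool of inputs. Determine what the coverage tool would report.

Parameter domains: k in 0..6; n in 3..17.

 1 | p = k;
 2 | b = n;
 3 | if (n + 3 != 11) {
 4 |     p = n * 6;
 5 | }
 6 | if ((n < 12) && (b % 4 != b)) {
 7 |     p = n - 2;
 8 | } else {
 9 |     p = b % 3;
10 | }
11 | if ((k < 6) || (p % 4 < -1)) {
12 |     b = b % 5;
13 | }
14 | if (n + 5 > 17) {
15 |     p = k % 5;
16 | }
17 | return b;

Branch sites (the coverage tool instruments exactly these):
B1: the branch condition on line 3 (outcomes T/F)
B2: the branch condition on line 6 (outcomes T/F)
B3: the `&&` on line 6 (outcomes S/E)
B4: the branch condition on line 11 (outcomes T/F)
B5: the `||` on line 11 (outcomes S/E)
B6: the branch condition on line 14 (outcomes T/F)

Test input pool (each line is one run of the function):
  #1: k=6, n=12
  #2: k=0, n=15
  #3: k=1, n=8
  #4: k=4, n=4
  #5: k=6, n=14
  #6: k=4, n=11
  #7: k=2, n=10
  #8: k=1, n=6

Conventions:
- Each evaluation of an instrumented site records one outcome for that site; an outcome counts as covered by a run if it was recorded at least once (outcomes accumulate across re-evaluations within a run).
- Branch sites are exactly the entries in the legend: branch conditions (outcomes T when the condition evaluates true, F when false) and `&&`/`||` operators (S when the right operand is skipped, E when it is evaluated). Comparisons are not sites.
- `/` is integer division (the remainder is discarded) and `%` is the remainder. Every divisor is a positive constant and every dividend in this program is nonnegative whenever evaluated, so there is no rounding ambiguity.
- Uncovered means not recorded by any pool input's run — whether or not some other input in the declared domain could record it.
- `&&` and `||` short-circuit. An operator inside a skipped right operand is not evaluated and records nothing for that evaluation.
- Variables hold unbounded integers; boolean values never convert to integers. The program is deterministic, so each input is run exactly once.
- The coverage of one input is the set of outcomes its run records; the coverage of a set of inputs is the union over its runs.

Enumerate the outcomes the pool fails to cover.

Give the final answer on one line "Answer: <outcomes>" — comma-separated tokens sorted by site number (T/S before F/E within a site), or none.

input #1 (k=6, n=12): events B1->T, B3->S, B2->F, B5->E, B4->F, B6->F; covers B1=T, B2=F, B3=S, B4=F, B5=E, B6=F
input #2 (k=0, n=15): events B1->T, B3->S, B2->F, B5->S, B4->T, B6->T; covers B1=T, B2=F, B3=S, B4=T, B5=S, B6=T
input #3 (k=1, n=8): events B1->F, B3->E, B2->T, B5->S, B4->T, B6->F; covers B1=F, B2=T, B3=E, B4=T, B5=S, B6=F
input #4 (k=4, n=4): events B1->T, B3->E, B2->T, B5->S, B4->T, B6->F; covers B1=T, B2=T, B3=E, B4=T, B5=S, B6=F
input #5 (k=6, n=14): events B1->T, B3->S, B2->F, B5->E, B4->F, B6->T; covers B1=T, B2=F, B3=S, B4=F, B5=E, B6=T
input #6 (k=4, n=11): events B1->T, B3->E, B2->T, B5->S, B4->T, B6->F; covers B1=T, B2=T, B3=E, B4=T, B5=S, B6=F
input #7 (k=2, n=10): events B1->T, B3->E, B2->T, B5->S, B4->T, B6->F; covers B1=T, B2=T, B3=E, B4=T, B5=S, B6=F
input #8 (k=1, n=6): events B1->T, B3->E, B2->T, B5->S, B4->T, B6->F; covers B1=T, B2=T, B3=E, B4=T, B5=S, B6=F
union over the pool: B1=T, B1=F, B2=T, B2=F, B3=S, B3=E, B4=T, B4=F, B5=S, B5=E, B6=T, B6=F
uncovered (0 of 12): none

Answer: none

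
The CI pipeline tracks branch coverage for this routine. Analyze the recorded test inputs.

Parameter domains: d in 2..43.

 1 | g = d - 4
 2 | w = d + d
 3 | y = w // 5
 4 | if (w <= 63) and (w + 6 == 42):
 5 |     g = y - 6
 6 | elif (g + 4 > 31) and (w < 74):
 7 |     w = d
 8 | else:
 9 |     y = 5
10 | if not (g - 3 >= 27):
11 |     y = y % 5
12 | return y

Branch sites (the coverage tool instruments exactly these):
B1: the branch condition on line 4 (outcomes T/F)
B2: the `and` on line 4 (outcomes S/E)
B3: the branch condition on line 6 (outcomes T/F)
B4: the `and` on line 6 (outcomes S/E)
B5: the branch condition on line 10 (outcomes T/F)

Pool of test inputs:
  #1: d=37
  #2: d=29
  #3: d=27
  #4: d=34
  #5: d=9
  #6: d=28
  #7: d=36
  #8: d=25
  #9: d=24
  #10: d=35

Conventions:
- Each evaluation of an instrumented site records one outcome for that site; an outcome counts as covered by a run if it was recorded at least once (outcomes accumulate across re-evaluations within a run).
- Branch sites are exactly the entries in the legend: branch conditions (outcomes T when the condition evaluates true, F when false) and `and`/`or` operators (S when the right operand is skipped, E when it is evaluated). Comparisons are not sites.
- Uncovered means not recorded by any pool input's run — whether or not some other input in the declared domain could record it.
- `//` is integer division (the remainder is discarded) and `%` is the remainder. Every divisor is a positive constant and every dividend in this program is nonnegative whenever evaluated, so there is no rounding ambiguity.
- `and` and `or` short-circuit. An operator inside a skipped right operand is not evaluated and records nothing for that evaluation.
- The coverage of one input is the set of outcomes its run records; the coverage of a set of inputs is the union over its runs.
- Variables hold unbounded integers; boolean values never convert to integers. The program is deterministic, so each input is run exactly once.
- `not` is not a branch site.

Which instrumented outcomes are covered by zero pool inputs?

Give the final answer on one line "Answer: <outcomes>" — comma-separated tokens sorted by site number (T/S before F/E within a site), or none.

input #1 (d=37): events B2->S, B1->F, B4->E, B3->F, B5->F; covers B1=F, B2=S, B3=F, B4=E, B5=F
input #2 (d=29): events B2->E, B1->F, B4->S, B3->F, B5->T; covers B1=F, B2=E, B3=F, B4=S, B5=T
input #3 (d=27): events B2->E, B1->F, B4->S, B3->F, B5->T; covers B1=F, B2=E, B3=F, B4=S, B5=T
input #4 (d=34): events B2->S, B1->F, B4->E, B3->T, B5->F; covers B1=F, B2=S, B3=T, B4=E, B5=F
input #5 (d=9): events B2->E, B1->F, B4->S, B3->F, B5->T; covers B1=F, B2=E, B3=F, B4=S, B5=T
input #6 (d=28): events B2->E, B1->F, B4->S, B3->F, B5->T; covers B1=F, B2=E, B3=F, B4=S, B5=T
input #7 (d=36): events B2->S, B1->F, B4->E, B3->T, B5->F; covers B1=F, B2=S, B3=T, B4=E, B5=F
input #8 (d=25): events B2->E, B1->F, B4->S, B3->F, B5->T; covers B1=F, B2=E, B3=F, B4=S, B5=T
input #9 (d=24): events B2->E, B1->F, B4->S, B3->F, B5->T; covers B1=F, B2=E, B3=F, B4=S, B5=T
input #10 (d=35): events B2->S, B1->F, B4->E, B3->T, B5->F; covers B1=F, B2=S, B3=T, B4=E, B5=F
union over the pool: B1=F, B2=S, B2=E, B3=T, B3=F, B4=S, B4=E, B5=T, B5=F
uncovered (1 of 10): B1=T

Answer: B1=T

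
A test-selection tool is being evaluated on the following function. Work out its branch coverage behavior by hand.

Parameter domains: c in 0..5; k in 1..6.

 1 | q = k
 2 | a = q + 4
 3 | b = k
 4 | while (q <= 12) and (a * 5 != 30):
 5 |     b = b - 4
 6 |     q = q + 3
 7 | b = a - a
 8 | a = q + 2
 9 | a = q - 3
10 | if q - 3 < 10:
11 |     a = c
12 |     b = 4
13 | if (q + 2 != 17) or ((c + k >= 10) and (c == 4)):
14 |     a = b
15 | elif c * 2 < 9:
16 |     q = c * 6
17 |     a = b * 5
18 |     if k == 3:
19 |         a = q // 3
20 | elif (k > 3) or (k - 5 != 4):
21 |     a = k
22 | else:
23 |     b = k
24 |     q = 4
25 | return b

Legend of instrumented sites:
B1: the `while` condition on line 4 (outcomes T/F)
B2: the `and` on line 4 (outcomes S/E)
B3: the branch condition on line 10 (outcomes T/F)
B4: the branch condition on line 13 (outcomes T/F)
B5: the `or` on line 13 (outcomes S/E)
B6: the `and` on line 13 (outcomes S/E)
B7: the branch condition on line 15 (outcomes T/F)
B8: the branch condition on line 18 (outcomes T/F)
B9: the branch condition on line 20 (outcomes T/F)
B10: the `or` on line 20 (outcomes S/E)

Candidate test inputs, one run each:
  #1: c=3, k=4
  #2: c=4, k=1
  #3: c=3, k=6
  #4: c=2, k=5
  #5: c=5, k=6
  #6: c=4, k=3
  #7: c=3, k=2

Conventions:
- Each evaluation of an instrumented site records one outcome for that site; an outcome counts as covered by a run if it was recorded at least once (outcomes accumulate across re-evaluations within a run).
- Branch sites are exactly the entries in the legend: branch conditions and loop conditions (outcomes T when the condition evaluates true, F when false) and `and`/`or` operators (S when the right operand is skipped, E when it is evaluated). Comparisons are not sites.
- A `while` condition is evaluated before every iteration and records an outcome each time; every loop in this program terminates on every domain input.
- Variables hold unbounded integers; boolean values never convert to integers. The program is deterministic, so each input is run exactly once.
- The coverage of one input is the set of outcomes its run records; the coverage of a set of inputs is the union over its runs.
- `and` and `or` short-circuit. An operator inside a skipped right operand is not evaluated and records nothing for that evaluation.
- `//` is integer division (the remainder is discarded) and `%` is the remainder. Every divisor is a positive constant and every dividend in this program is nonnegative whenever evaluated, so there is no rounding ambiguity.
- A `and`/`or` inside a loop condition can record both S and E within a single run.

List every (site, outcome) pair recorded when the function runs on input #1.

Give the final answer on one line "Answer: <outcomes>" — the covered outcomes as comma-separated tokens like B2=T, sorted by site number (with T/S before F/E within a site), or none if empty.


Tracing the run of input #1 (c=3, k=4):
  B2->E, B1->T, B2->E, B1->T, B2->E, B1->T, B2->S, B1->F, B3->F, B5->S
  B4->T
as a set, this run covers: B1=T, B1=F, B2=S, B2=E, B3=F, B4=T, B5=S
Answer: B1=T, B1=F, B2=S, B2=E, B3=F, B4=T, B5=S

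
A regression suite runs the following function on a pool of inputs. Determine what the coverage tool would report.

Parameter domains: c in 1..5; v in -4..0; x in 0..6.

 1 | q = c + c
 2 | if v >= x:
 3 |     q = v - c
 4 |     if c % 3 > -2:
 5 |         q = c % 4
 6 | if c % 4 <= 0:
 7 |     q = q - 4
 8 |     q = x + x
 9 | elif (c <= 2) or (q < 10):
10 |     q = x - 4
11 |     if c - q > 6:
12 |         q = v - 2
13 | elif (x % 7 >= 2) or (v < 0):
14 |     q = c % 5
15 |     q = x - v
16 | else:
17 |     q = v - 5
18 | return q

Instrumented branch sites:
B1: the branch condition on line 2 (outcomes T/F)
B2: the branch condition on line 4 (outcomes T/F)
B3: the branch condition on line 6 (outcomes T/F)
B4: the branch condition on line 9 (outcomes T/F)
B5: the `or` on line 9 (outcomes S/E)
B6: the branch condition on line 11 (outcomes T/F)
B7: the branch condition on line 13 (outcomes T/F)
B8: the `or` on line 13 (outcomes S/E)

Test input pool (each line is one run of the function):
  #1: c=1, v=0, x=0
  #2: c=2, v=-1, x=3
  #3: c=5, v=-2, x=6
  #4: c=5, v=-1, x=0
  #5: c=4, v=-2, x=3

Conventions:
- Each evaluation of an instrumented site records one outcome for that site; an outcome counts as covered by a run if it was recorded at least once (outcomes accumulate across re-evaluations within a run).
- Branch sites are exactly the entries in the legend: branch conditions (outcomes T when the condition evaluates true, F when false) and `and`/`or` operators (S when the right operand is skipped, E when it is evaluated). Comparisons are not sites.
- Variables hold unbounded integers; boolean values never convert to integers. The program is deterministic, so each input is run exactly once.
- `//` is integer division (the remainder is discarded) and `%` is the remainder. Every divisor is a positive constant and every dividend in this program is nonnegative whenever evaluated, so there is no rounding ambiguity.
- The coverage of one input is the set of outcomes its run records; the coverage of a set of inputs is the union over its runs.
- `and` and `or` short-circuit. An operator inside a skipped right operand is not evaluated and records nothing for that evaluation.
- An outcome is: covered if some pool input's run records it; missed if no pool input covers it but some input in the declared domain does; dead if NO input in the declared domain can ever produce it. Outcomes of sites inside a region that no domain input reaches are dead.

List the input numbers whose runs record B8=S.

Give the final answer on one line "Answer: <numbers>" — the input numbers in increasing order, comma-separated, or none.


input #1 (c=1, v=0, x=0): does not produce B8=S
input #2 (c=2, v=-1, x=3): does not produce B8=S
input #3 (c=5, v=-2, x=6): produces B8=S
input #4 (c=5, v=-1, x=0): does not produce B8=S
input #5 (c=4, v=-2, x=3): does not produce B8=S
Answer: 3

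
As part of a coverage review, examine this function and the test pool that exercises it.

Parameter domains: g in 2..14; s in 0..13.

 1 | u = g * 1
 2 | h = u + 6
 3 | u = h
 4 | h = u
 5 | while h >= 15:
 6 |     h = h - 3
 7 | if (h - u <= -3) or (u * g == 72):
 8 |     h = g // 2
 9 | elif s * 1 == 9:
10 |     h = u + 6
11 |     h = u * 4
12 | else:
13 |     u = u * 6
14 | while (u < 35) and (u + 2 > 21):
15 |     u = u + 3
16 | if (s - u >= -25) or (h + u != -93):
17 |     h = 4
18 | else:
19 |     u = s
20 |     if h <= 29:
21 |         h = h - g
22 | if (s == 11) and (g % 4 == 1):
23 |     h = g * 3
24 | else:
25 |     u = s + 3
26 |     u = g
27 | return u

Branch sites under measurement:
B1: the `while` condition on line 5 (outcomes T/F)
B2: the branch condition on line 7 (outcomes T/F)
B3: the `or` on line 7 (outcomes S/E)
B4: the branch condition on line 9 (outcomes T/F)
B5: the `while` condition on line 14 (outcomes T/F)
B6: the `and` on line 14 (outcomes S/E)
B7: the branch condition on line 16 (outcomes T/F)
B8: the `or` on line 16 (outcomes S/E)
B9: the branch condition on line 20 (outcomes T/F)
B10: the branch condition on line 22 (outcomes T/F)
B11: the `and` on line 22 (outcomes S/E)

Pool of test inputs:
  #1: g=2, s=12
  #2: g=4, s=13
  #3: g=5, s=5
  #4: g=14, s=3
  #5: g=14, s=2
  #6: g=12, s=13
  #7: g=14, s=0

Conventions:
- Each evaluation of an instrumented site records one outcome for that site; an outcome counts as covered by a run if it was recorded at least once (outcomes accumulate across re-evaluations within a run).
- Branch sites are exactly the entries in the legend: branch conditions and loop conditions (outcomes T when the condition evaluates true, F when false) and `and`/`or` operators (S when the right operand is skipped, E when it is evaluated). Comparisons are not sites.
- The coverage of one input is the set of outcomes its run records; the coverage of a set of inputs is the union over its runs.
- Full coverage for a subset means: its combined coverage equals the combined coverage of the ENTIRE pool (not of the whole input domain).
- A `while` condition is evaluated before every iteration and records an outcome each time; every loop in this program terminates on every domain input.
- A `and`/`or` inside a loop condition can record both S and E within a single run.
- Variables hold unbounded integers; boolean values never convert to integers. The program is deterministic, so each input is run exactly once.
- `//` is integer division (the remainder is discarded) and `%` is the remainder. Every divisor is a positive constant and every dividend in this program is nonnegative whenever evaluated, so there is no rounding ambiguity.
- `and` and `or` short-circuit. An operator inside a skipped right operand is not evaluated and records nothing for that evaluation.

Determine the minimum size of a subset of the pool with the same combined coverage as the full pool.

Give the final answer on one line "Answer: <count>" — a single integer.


input #1, g=2, s=12: events B1->F, B3->E, B2->F, B4->F, B6->S, B5->F, B8->E, B7->T, B11->S, B10->F; outcomes B1=F, B2=F, B3=E, B4=F, B5=F, B6=S, B7=T, B8=E, B10=F, B11=S
input #2, g=4, s=13: events B1->F, B3->E, B2->F, B4->F, B6->S, B5->F, B8->E, B7->T, B11->S, B10->F; outcomes B1=F, B2=F, B3=E, B4=F, B5=F, B6=S, B7=T, B8=E, B10=F, B11=S
input #3, g=5, s=5: events B1->F, B3->E, B2->F, B4->F, B6->S, B5->F, B8->E, B7->T, B11->S, B10->F; outcomes B1=F, B2=F, B3=E, B4=F, B5=F, B6=S, B7=T, B8=E, B10=F, B11=S
input #4, g=14, s=3: events B1->T, B1->T, B1->F, B3->S, B2->T, B6->E, B5->T, B6->E, B5->T, B6->E, B5->T, B6->E, B5->T, B6->E, ...; outcomes B1=T, B1=F, B2=T, B3=S, B5=T, B5=F, B6=S, B6=E, B7=T, B8=E, B10=F, B11=S
input #5, g=14, s=2: events B1->T, B1->T, B1->F, B3->S, B2->T, B6->E, B5->T, B6->E, B5->T, B6->E, B5->T, B6->E, B5->T, B6->E, ...; outcomes B1=T, B1=F, B2=T, B3=S, B5=T, B5=F, B6=S, B6=E, B7=T, B8=E, B10=F, B11=S
input #6, g=12, s=13: events B1->T, B1->T, B1->F, B3->S, B2->T, B6->E, B5->F, B8->S, B7->T, B11->S, B10->F; outcomes B1=T, B1=F, B2=T, B3=S, B5=F, B6=E, B7=T, B8=S, B10=F, B11=S
input #7, g=14, s=0: events B1->T, B1->T, B1->F, B3->S, B2->T, B6->E, B5->T, B6->E, B5->T, B6->E, B5->T, B6->E, B5->T, B6->E, ...; outcomes B1=T, B1=F, B2=T, B3=S, B5=T, B5=F, B6=S, B6=E, B7=T, B8=E, B10=F, B11=S
together the pool reaches 16 outcomes: B1=T, B1=F, B2=T, B2=F, B3=S, B3=E, B4=F, B5=T, B5=F, B6=S, B6=E, B7=T, B8=S, B8=E, B10=F, B11=S
size 1 is not enough: best union over all size-1 subsets is 12/16
size 2 is not enough: best union over all size-2 subsets is 15/16
inputs {1, 4, 6} (size 3) cover everything; no size-3 subset with a lexicographically smaller index list covers all 16
Answer: 3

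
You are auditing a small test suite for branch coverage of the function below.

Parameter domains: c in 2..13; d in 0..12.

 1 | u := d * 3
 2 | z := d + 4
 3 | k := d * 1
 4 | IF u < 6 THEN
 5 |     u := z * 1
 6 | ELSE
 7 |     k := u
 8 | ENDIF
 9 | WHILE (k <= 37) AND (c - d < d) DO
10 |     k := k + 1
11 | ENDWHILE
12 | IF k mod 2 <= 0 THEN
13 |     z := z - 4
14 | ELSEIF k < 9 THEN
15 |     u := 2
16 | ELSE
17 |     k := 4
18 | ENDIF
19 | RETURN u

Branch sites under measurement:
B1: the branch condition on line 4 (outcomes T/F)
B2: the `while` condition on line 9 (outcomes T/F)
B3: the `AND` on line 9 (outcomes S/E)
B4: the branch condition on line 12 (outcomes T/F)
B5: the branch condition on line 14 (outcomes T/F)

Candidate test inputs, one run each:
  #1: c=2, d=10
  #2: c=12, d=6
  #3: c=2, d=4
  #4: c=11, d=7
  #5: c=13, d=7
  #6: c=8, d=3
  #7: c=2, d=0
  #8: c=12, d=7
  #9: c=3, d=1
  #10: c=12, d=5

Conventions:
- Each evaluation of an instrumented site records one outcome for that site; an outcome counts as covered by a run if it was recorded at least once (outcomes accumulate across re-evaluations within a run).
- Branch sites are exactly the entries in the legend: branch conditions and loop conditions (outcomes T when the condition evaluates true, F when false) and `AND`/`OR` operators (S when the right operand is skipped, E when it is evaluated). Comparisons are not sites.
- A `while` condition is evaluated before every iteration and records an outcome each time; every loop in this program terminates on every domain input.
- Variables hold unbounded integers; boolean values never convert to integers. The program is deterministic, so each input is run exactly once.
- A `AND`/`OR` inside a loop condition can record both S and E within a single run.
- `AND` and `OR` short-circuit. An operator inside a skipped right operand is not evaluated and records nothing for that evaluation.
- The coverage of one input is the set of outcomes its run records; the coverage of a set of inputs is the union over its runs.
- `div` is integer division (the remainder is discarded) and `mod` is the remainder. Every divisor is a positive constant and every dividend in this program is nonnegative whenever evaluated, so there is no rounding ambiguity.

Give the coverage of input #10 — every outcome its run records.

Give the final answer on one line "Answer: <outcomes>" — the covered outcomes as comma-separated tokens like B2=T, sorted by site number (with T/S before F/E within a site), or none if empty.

Tracing the run of input #10 (c=12, d=5):
  B1->F, B3->E, B2->F, B4->F, B5->F
deduplicating events, the covered set is: B1=F, B2=F, B3=E, B4=F, B5=F

Answer: B1=F, B2=F, B3=E, B4=F, B5=F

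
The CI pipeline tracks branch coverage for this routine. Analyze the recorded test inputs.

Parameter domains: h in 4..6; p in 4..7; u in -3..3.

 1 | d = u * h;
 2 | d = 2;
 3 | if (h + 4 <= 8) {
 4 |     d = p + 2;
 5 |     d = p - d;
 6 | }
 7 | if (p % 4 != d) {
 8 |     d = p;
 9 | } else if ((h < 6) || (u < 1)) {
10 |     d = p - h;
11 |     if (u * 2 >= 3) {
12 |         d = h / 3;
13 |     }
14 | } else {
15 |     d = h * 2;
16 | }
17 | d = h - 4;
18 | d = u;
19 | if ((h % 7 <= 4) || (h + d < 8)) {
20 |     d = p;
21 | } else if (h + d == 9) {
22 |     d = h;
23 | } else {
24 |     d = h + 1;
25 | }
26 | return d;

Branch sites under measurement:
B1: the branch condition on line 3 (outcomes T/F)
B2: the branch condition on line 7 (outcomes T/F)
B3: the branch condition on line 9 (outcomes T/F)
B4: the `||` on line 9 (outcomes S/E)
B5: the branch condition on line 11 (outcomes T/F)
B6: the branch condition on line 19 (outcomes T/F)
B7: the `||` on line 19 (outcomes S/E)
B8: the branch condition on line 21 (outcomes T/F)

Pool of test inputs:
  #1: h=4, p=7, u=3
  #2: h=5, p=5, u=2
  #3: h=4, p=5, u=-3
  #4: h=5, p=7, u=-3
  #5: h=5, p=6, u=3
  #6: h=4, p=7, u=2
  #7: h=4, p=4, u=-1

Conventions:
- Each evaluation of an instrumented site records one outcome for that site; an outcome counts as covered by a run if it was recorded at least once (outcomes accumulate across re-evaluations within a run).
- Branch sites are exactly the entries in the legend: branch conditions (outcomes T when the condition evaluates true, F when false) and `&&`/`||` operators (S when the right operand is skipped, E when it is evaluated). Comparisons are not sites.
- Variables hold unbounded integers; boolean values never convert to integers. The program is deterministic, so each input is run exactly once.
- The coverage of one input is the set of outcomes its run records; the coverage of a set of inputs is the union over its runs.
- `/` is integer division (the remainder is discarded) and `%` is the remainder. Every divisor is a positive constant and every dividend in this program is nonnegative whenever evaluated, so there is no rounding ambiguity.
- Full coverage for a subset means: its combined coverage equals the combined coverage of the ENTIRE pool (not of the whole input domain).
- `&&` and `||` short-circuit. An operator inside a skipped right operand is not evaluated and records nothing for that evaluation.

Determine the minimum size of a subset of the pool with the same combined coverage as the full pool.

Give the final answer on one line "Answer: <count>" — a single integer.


#1 (h=4, p=7, u=3) -> covered: B1=T, B2=T, B6=T, B7=S
#2 (h=5, p=5, u=2) -> covered: B1=F, B2=T, B6=T, B7=E
#3 (h=4, p=5, u=-3) -> covered: B1=T, B2=T, B6=T, B7=S
#4 (h=5, p=7, u=-3) -> covered: B1=F, B2=T, B6=T, B7=E
#5 (h=5, p=6, u=3) -> covered: B1=F, B2=F, B3=T, B4=S, B5=T, B6=F, B7=E, B8=F
#6 (h=4, p=7, u=2) -> covered: B1=T, B2=T, B6=T, B7=S
#7 (h=4, p=4, u=-1) -> covered: B1=T, B2=T, B6=T, B7=S
pool-wide coverage (12 outcomes): B1=T, B1=F, B2=T, B2=F, B3=T, B4=S, B5=T, B6=T, B6=F, B7=S, B7=E, B8=F
no size-1 subset reaches all 12 outcomes (best union: 8/12)
inputs {1, 5} (size 2) cover everything; no size-2 subset with a lexicographically smaller index list covers all 12
Answer: 2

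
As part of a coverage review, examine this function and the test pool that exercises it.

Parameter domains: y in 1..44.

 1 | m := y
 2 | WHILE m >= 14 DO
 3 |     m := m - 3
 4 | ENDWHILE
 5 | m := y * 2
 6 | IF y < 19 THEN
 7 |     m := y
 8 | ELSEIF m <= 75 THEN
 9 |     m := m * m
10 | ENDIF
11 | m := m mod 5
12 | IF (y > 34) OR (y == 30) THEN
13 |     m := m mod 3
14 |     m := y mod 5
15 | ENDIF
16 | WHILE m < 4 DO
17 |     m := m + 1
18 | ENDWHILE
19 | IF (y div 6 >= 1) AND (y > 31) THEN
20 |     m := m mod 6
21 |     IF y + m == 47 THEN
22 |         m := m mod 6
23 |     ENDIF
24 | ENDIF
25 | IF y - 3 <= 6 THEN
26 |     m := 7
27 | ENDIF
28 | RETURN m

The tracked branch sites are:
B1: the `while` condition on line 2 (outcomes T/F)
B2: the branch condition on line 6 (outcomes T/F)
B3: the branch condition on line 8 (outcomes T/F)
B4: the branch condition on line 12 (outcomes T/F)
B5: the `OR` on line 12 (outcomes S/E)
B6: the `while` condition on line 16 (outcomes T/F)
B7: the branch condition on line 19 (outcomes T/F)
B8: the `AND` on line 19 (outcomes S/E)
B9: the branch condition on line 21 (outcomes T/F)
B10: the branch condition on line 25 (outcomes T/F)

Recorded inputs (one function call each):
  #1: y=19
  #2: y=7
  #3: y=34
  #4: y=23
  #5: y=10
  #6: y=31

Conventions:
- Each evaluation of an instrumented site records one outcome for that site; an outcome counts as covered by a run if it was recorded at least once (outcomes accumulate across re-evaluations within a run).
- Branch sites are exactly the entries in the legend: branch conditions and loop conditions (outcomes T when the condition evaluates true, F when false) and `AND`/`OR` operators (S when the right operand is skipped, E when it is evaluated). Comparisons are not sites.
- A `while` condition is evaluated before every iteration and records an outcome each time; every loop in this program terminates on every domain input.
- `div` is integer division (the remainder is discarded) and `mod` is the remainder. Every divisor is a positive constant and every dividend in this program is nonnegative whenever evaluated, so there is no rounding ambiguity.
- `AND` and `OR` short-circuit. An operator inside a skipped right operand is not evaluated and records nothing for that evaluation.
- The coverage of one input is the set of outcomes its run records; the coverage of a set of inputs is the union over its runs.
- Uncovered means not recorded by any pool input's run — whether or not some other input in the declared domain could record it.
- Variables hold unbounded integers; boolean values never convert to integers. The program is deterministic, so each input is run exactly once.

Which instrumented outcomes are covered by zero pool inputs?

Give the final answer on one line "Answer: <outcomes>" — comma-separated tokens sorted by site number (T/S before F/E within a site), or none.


input #1, y=19: events B1->T, B1->T, B1->F, B2->F, B3->T, B5->E, B4->F, B6->F, B8->E, B7->F, B10->F; outcomes B1=T, B1=F, B2=F, B3=T, B4=F, B5=E, B6=F, B7=F, B8=E, B10=F
input #2, y=7: events B1->F, B2->T, B5->E, B4->F, B6->T, B6->T, B6->F, B8->E, B7->F, B10->T; outcomes B1=F, B2=T, B4=F, B5=E, B6=T, B6=F, B7=F, B8=E, B10=T
input #3, y=34: events B1->T, B1->T, B1->T, B1->T, B1->T, B1->T, B1->T, B1->F, B2->F, B3->T, B5->E, B4->F, B6->F, B8->E, ...; outcomes B1=T, B1=F, B2=F, B3=T, B4=F, B5=E, B6=F, B7=T, B8=E, B9=F, B10=F
input #4, y=23: events B1->T, B1->T, B1->T, B1->T, B1->F, B2->F, B3->T, B5->E, B4->F, B6->T, B6->T, B6->T, B6->F, B8->E, ...; outcomes B1=T, B1=F, B2=F, B3=T, B4=F, B5=E, B6=T, B6=F, B7=F, B8=E, B10=F
input #5, y=10: events B1->F, B2->T, B5->E, B4->F, B6->T, B6->T, B6->T, B6->T, B6->F, B8->E, B7->F, B10->F; outcomes B1=F, B2=T, B4=F, B5=E, B6=T, B6=F, B7=F, B8=E, B10=F
input #6, y=31: events B1->T, B1->T, B1->T, B1->T, B1->T, B1->T, B1->F, B2->F, B3->T, B5->E, B4->F, B6->F, B8->E, B7->F, ...; outcomes B1=T, B1=F, B2=F, B3=T, B4=F, B5=E, B6=F, B7=F, B8=E, B10=F
union over the pool: B1=T, B1=F, B2=T, B2=F, B3=T, B4=F, B5=E, B6=T, B6=F, B7=T, B7=F, B8=E, B9=F, B10=T, B10=F
uncovered (5 of 20): B3=F, B4=T, B5=S, B8=S, B9=T
Answer: B3=F, B4=T, B5=S, B8=S, B9=T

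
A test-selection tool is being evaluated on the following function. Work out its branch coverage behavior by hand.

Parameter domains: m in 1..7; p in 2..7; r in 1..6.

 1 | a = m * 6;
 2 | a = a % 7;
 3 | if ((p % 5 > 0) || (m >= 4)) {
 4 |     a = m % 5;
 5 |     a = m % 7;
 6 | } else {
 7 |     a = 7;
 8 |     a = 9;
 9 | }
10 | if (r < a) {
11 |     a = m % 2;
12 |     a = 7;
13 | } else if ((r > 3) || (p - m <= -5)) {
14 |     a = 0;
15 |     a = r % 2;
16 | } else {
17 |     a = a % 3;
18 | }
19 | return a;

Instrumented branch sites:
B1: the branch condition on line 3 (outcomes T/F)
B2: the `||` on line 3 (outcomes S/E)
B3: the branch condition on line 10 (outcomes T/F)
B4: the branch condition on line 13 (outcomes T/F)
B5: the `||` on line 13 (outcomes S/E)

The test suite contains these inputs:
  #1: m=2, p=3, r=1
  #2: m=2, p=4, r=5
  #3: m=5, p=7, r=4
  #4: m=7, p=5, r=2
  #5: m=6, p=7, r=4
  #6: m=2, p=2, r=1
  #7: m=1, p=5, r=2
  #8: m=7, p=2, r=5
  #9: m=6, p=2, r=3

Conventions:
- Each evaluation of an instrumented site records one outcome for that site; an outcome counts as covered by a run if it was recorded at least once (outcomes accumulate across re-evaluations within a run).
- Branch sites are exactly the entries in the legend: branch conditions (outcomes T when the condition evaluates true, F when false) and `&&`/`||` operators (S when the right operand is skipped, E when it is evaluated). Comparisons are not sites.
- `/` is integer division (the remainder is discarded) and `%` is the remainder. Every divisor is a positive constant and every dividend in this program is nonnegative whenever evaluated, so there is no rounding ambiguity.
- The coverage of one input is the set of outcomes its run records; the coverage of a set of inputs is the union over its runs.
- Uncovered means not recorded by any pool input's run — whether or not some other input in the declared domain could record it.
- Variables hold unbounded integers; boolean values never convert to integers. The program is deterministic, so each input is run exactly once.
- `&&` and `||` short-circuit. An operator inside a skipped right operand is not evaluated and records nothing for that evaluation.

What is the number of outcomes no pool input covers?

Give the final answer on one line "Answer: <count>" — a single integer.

input #1 (m=2, p=3, r=1): events B2->S, B1->T, B3->T; covers B1=T, B2=S, B3=T
input #2 (m=2, p=4, r=5): events B2->S, B1->T, B3->F, B5->S, B4->T; covers B1=T, B2=S, B3=F, B4=T, B5=S
input #3 (m=5, p=7, r=4): events B2->S, B1->T, B3->T; covers B1=T, B2=S, B3=T
input #4 (m=7, p=5, r=2): events B2->E, B1->T, B3->F, B5->E, B4->F; covers B1=T, B2=E, B3=F, B4=F, B5=E
input #5 (m=6, p=7, r=4): events B2->S, B1->T, B3->T; covers B1=T, B2=S, B3=T
input #6 (m=2, p=2, r=1): events B2->S, B1->T, B3->T; covers B1=T, B2=S, B3=T
input #7 (m=1, p=5, r=2): events B2->E, B1->F, B3->T; covers B1=F, B2=E, B3=T
input #8 (m=7, p=2, r=5): events B2->S, B1->T, B3->F, B5->S, B4->T; covers B1=T, B2=S, B3=F, B4=T, B5=S
input #9 (m=6, p=2, r=3): events B2->S, B1->T, B3->T; covers B1=T, B2=S, B3=T
union over the pool: B1=T, B1=F, B2=S, B2=E, B3=T, B3=F, B4=T, B4=F, B5=S, B5=E
uncovered (0 of 10): none

Answer: 0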